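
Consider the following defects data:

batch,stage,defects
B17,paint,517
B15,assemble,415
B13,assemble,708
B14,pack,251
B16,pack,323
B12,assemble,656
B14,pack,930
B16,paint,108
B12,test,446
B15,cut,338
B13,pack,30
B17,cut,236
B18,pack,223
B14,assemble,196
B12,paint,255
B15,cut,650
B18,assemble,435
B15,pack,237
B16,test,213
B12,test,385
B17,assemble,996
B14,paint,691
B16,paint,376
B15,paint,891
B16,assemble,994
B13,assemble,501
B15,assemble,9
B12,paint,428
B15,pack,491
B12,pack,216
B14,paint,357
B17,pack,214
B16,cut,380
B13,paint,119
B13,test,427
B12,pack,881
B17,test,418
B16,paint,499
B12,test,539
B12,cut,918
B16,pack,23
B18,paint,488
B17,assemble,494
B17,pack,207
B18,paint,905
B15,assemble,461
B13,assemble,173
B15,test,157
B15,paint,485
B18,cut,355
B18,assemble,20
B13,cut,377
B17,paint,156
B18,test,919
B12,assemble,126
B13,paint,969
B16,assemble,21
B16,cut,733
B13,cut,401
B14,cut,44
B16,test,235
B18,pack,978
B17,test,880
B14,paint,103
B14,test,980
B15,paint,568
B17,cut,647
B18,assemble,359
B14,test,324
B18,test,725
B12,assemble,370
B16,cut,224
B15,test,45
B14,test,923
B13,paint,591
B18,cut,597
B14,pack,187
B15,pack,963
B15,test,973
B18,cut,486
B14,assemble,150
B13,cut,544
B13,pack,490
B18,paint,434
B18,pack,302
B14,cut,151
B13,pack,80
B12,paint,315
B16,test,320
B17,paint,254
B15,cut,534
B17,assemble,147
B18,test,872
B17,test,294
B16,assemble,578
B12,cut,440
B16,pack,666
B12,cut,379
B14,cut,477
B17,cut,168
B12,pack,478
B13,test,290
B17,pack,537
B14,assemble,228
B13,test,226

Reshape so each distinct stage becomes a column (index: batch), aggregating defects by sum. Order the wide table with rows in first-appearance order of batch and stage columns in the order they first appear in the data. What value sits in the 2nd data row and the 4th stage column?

1175

With rows in first-appearance order of batch, row 2 is batch=B15. stage columns in first-appearance order: paint, assemble, pack, test, cut; column 4 is test.
Long rows with batch=B15, stage=test: 157 + 45 + 973 = 1175.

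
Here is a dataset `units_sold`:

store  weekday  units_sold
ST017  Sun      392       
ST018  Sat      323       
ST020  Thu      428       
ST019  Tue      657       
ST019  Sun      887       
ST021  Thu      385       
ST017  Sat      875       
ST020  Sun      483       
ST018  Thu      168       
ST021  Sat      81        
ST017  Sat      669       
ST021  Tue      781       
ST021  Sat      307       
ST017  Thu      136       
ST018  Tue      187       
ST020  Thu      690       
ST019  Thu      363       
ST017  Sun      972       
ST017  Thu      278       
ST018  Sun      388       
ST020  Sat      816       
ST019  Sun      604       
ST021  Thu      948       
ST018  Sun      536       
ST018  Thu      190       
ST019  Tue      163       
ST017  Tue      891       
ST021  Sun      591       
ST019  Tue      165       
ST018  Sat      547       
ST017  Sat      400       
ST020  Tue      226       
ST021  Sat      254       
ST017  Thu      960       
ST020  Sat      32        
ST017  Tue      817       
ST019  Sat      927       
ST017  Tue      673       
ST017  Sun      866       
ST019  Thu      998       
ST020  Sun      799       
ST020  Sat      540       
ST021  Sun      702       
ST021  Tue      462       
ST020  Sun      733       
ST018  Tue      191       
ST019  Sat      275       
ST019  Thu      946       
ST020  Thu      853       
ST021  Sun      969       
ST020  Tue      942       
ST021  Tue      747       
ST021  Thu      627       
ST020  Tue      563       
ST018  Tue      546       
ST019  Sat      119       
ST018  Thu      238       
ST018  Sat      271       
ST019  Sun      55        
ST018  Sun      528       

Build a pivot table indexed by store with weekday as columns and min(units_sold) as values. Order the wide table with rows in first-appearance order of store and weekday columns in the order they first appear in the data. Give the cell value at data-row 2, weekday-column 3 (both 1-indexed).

With rows in first-appearance order of store, row 2 is store=ST018. weekday columns in first-appearance order: Sun, Sat, Thu, Tue; column 3 is Thu.
Long rows with store=ST018, weekday=Thu: min(168, 190, 238) = 168.

168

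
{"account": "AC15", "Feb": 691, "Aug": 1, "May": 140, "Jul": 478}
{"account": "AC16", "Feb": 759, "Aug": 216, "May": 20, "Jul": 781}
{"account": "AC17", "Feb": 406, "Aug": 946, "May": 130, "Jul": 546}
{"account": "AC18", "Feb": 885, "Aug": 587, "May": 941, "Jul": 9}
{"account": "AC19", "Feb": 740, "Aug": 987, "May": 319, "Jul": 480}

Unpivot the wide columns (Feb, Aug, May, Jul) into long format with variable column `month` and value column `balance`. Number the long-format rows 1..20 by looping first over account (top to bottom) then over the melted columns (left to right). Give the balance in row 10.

20 rows total (5 × 4). Row 10: index ⌊(10-1)/4⌋ = 2 into account → AC17; (10-1) mod 4 = 1 into the melted columns → Aug.
So row 10 is (AC17, Aug, 946); balance = 946.

946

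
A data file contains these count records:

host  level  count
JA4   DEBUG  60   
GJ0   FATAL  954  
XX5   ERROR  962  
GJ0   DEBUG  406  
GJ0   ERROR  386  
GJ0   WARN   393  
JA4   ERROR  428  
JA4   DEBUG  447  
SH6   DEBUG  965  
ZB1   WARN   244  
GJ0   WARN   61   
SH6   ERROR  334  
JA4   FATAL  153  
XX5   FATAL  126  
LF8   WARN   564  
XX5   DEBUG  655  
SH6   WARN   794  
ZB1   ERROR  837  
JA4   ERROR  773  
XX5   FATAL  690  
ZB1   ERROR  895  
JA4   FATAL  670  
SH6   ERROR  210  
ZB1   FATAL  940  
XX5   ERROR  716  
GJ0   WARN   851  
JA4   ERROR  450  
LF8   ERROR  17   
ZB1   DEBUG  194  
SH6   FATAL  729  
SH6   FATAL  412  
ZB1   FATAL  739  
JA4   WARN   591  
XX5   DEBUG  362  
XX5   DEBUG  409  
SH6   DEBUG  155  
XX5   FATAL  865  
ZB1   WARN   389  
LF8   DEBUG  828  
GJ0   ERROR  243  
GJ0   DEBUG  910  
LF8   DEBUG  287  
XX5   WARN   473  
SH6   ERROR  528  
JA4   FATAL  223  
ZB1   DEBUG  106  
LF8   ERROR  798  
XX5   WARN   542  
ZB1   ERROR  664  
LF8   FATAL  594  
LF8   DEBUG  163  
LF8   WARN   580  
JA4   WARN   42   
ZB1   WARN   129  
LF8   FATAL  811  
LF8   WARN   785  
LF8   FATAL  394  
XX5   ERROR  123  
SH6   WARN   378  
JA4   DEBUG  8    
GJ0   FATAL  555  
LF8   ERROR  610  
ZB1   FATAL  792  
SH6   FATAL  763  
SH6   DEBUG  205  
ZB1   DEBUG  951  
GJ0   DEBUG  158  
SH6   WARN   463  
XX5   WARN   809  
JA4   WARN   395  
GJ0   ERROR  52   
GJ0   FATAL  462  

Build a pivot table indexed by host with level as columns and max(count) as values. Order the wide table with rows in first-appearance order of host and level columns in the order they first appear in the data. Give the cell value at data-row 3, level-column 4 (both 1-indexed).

With rows in first-appearance order of host, row 3 is host=XX5. level columns in first-appearance order: DEBUG, FATAL, ERROR, WARN; column 4 is WARN.
Long rows with host=XX5, level=WARN: max(473, 542, 809) = 809.

809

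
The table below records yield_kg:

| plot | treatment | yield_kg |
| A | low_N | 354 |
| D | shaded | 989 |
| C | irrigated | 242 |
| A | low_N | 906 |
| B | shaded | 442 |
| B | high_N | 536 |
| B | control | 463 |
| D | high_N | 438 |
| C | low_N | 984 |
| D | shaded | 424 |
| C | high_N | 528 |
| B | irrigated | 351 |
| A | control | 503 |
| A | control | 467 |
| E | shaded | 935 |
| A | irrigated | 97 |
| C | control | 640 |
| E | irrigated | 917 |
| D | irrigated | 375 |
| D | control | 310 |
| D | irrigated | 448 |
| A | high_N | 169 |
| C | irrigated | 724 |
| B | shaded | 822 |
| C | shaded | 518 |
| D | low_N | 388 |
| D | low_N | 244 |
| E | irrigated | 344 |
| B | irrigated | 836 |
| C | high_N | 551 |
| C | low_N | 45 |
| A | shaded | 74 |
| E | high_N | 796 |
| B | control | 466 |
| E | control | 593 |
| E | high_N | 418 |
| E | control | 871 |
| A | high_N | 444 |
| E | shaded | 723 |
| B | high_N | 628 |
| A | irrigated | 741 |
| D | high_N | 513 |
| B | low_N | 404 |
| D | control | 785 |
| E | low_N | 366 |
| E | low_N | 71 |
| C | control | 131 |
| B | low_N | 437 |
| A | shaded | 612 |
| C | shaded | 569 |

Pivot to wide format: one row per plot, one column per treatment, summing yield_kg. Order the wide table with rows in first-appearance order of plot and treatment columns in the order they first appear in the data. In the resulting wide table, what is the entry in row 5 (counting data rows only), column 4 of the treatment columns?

With rows in first-appearance order of plot, row 5 is plot=E. treatment columns in first-appearance order: low_N, shaded, irrigated, high_N, control; column 4 is high_N.
Long rows with plot=E, treatment=high_N: 796 + 418 = 1214.

1214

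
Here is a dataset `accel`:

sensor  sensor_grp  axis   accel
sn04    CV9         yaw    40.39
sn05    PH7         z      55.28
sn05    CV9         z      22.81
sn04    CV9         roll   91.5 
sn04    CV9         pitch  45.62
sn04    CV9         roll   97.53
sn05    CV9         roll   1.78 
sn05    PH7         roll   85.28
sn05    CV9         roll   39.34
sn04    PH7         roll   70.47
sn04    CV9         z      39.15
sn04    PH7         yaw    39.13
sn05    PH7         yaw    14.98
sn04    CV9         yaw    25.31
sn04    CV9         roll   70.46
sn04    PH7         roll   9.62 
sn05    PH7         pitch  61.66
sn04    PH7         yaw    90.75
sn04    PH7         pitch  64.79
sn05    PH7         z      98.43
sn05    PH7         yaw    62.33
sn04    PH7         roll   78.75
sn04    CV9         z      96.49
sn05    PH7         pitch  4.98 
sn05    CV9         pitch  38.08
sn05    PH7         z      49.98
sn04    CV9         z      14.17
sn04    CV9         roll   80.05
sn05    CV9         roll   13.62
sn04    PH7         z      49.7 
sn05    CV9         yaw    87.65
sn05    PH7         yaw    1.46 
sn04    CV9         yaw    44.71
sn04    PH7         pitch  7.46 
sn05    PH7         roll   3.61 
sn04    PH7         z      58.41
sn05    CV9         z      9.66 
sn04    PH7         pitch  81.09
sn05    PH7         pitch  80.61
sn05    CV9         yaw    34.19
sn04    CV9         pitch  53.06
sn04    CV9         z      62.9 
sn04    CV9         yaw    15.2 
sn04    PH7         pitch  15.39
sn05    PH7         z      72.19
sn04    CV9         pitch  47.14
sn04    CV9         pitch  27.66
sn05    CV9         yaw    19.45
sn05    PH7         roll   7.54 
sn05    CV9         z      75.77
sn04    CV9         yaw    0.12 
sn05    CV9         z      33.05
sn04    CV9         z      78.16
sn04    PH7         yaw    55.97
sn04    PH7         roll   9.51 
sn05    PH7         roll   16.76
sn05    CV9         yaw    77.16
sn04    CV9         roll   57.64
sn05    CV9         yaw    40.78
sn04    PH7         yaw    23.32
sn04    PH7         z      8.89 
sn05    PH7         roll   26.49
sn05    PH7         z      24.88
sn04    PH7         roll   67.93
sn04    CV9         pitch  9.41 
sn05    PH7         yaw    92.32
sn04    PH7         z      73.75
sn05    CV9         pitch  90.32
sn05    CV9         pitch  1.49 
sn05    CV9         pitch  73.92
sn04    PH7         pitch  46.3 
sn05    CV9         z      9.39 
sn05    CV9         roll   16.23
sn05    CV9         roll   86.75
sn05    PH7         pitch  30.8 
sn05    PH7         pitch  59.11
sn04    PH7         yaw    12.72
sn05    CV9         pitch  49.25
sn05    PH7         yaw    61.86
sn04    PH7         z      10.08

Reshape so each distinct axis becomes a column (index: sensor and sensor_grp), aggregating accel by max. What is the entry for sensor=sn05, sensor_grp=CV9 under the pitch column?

90.32

Rows with sensor=sn05, sensor_grp=CV9 and axis=pitch: accel values are 38.08, 90.32, 1.49, 73.92, 49.25.
max(38.08, 90.32, 1.49, 73.92, 49.25) = 90.32.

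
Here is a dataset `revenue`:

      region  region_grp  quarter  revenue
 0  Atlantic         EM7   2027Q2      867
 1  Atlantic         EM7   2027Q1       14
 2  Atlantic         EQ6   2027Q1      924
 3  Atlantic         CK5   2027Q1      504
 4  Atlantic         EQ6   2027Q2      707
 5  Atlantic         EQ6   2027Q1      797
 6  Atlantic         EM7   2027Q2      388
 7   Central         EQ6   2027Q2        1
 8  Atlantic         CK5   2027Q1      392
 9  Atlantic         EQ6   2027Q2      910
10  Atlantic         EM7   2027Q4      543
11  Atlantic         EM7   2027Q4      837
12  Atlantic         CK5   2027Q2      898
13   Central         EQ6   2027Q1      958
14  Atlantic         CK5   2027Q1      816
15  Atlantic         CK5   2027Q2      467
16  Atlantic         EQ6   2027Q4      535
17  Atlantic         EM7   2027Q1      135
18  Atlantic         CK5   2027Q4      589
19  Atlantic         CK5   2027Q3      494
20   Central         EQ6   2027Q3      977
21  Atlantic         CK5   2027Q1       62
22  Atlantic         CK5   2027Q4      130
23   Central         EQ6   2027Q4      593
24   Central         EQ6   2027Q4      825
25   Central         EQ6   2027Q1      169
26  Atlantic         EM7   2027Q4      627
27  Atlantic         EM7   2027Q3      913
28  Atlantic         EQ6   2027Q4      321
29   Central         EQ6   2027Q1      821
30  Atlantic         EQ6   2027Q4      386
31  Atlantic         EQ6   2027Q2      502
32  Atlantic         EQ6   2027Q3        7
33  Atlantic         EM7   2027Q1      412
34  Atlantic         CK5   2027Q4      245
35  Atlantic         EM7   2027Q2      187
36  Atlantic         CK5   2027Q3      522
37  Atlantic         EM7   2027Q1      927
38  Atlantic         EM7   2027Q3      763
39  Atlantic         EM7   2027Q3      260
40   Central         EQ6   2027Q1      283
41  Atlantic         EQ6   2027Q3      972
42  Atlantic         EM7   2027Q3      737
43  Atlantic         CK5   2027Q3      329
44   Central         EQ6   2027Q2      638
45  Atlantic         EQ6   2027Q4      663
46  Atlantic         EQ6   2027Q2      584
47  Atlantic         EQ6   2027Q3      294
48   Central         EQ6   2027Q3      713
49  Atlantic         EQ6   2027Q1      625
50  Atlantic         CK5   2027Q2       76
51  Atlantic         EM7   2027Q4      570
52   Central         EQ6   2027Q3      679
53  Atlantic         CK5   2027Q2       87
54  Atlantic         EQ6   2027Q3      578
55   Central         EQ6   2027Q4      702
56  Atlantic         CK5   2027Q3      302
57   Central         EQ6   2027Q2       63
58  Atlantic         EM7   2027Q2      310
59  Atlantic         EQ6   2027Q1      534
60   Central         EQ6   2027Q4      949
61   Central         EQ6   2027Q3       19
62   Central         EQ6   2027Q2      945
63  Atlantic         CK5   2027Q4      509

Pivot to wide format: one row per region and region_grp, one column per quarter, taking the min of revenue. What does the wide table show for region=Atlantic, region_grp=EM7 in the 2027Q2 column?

Rows with region=Atlantic, region_grp=EM7 and quarter=2027Q2: revenue values are 867, 388, 187, 310.
min(867, 388, 187, 310) = 187.

187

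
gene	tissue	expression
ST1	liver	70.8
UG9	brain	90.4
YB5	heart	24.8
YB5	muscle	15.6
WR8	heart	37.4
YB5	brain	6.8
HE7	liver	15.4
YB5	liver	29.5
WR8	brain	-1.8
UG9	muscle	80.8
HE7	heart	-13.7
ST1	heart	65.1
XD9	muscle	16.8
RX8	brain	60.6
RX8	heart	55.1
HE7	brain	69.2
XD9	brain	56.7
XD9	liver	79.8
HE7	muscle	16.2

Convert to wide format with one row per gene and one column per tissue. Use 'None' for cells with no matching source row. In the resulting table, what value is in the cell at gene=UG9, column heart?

No long-format row has gene=UG9 and tissue=heart, so the cell is None.

None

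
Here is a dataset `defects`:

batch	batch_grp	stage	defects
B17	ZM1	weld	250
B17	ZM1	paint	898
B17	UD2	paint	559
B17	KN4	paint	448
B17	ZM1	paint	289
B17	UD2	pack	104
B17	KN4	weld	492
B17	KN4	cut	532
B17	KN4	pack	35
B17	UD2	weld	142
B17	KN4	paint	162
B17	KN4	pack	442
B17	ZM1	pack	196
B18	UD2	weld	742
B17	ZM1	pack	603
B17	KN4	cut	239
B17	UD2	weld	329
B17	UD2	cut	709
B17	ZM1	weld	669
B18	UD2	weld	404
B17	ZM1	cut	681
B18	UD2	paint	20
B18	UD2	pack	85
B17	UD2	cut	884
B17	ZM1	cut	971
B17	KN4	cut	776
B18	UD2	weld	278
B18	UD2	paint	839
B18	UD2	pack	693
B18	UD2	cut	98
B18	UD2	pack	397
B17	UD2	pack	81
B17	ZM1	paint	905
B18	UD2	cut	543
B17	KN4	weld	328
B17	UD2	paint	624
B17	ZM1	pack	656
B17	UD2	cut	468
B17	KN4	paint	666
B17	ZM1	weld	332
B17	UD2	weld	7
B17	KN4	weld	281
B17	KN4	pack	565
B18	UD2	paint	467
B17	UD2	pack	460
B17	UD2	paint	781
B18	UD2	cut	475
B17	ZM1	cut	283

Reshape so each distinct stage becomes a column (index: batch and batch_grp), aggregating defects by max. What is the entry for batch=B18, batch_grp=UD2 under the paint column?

839

Rows with batch=B18, batch_grp=UD2 and stage=paint: defects values are 20, 839, 467.
max(20, 839, 467) = 839.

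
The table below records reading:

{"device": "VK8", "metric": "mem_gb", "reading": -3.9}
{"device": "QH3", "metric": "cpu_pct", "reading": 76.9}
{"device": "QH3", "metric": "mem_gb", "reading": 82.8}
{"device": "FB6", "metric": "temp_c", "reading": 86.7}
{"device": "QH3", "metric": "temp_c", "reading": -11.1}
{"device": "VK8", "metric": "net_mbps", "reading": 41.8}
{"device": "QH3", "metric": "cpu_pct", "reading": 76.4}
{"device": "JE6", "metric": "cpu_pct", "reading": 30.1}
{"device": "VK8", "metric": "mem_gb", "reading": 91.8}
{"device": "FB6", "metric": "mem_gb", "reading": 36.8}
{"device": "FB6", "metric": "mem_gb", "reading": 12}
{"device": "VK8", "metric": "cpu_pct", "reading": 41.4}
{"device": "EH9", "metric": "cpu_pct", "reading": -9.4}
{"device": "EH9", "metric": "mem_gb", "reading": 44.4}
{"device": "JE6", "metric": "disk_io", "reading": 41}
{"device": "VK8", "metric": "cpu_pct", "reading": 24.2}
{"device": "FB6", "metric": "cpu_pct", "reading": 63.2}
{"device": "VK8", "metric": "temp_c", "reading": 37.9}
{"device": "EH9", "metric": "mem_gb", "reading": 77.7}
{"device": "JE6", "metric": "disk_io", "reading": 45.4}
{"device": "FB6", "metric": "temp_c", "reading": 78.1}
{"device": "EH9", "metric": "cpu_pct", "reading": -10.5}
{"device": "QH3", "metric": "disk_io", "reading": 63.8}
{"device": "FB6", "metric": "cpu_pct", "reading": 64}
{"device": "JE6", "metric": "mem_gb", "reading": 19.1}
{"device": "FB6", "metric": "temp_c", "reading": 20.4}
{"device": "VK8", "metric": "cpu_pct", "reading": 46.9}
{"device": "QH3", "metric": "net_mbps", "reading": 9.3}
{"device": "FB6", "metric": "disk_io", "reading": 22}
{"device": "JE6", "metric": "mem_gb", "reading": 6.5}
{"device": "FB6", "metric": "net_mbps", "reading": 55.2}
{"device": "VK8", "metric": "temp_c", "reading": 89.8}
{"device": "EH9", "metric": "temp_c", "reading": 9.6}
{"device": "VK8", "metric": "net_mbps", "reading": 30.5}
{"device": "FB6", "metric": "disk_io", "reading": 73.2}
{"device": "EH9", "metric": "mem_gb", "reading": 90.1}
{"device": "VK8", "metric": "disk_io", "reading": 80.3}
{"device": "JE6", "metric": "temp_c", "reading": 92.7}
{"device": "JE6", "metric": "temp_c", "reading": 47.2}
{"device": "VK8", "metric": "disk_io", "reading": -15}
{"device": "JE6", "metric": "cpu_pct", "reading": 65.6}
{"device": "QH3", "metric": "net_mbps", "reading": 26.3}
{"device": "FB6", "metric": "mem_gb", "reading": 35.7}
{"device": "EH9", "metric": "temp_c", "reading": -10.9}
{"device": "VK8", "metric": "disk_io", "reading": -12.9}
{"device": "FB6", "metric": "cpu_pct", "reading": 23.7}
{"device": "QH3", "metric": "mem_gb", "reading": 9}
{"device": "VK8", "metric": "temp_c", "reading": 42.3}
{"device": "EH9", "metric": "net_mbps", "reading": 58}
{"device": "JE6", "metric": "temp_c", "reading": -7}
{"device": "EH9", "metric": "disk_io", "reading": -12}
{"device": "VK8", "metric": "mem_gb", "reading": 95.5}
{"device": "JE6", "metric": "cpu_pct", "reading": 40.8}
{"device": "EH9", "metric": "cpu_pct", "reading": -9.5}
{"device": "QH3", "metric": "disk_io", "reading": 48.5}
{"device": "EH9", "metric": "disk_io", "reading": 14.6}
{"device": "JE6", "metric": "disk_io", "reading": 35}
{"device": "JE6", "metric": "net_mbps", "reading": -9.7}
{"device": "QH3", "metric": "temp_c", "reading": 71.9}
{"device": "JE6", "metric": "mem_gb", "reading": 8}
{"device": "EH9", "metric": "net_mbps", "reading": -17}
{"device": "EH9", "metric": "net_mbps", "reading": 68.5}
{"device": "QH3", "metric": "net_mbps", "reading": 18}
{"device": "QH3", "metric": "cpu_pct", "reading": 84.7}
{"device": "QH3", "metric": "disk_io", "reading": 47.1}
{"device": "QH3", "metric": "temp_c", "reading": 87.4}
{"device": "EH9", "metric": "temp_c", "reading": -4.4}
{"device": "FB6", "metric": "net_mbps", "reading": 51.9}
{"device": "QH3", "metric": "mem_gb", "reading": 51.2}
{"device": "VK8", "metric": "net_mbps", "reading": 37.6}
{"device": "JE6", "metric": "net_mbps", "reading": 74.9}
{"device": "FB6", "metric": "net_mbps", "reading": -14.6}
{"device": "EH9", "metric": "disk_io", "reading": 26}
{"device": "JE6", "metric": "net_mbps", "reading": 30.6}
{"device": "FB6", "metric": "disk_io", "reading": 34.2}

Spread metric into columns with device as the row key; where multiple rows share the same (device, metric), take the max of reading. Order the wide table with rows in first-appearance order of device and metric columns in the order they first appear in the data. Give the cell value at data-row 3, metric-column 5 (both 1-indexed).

With rows in first-appearance order of device, row 3 is device=FB6. metric columns in first-appearance order: mem_gb, cpu_pct, temp_c, net_mbps, disk_io; column 5 is disk_io.
Long rows with device=FB6, metric=disk_io: max(22, 73.2, 34.2) = 73.2.

73.2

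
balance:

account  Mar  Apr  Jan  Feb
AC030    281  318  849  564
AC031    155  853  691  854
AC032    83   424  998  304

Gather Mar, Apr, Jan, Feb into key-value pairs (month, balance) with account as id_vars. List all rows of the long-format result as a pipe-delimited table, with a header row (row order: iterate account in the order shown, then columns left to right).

| account | month | balance |
| AC030 | Mar | 281 |
| AC030 | Apr | 318 |
| AC030 | Jan | 849 |
| AC030 | Feb | 564 |
| AC031 | Mar | 155 |
| AC031 | Apr | 853 |
| AC031 | Jan | 691 |
| AC031 | Feb | 854 |
| AC032 | Mar | 83 |
| AC032 | Apr | 424 |
| AC032 | Jan | 998 |
| AC032 | Feb | 304 |

Each (account, column) pair becomes one row: 3 × 4 = 12 rows.
For example, (AC030, Mar) → balance=281.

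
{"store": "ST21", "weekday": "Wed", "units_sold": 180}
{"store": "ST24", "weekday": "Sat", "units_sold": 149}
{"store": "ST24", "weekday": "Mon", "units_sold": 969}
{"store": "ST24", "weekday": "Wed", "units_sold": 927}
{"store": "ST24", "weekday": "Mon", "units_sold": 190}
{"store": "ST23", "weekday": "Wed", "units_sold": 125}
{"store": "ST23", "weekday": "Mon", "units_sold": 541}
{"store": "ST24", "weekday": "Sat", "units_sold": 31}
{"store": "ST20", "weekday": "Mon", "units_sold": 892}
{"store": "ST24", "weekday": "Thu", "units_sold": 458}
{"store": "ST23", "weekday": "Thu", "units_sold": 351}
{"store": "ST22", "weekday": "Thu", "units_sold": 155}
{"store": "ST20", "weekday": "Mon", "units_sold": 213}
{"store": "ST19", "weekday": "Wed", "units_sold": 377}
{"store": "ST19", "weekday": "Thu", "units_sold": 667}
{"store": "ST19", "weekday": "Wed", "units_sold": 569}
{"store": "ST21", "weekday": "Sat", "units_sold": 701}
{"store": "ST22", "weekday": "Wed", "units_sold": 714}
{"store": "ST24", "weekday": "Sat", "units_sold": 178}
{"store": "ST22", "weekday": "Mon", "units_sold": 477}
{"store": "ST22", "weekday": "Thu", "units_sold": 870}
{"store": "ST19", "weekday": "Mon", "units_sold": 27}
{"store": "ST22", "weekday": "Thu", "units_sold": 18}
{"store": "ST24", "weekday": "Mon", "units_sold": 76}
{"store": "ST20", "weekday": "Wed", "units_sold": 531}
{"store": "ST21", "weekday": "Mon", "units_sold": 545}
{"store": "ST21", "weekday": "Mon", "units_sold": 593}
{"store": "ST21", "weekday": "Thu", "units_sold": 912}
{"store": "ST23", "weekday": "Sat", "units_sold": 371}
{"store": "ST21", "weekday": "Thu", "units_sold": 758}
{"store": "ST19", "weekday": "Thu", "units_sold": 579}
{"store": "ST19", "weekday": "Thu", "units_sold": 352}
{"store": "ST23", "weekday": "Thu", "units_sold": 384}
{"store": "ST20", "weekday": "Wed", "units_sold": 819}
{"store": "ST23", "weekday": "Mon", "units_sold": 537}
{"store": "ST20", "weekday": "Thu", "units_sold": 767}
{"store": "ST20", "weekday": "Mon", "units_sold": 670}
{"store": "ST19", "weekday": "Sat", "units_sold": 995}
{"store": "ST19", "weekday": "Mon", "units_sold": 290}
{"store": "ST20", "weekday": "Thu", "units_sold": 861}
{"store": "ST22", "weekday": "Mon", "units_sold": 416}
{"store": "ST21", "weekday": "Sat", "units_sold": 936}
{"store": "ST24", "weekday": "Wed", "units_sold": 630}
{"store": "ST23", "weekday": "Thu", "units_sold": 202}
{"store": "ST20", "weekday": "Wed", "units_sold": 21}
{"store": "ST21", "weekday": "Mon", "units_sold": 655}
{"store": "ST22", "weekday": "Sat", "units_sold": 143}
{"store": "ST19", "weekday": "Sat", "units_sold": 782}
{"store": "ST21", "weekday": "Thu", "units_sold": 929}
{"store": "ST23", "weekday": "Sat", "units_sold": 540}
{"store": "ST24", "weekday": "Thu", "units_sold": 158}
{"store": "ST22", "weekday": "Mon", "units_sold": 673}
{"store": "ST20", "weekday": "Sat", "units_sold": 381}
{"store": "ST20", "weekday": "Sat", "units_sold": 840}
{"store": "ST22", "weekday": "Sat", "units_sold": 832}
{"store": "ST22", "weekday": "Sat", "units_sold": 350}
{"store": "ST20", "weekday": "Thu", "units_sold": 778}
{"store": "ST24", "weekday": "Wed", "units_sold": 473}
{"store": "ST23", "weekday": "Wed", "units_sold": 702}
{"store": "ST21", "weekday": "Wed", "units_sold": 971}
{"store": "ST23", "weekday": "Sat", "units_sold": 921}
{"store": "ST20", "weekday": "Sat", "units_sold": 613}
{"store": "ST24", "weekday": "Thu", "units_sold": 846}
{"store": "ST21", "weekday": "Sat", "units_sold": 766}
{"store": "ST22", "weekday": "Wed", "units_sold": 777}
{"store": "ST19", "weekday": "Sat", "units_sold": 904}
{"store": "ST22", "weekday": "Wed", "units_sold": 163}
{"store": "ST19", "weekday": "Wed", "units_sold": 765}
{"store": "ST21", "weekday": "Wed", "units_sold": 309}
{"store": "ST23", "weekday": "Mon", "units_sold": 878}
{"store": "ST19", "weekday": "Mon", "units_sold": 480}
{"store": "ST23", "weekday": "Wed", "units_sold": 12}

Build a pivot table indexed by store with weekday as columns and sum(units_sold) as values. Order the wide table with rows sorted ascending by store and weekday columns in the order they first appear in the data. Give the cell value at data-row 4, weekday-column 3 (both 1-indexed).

With rows sorted ascending by store, row 4 is store=ST22. weekday columns in first-appearance order: Wed, Sat, Mon, Thu; column 3 is Mon.
Long rows with store=ST22, weekday=Mon: 477 + 416 + 673 = 1566.

1566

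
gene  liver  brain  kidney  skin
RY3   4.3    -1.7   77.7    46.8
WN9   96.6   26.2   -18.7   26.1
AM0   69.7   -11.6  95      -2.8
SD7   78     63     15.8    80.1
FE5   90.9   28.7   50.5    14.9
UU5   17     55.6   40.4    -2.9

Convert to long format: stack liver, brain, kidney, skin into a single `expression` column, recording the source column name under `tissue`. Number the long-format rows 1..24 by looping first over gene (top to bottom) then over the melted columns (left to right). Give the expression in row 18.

24 rows total (6 × 4). Row 18: index ⌊(18-1)/4⌋ = 4 into gene → FE5; (18-1) mod 4 = 1 into the melted columns → brain.
So row 18 is (FE5, brain, 28.7); expression = 28.7.

28.7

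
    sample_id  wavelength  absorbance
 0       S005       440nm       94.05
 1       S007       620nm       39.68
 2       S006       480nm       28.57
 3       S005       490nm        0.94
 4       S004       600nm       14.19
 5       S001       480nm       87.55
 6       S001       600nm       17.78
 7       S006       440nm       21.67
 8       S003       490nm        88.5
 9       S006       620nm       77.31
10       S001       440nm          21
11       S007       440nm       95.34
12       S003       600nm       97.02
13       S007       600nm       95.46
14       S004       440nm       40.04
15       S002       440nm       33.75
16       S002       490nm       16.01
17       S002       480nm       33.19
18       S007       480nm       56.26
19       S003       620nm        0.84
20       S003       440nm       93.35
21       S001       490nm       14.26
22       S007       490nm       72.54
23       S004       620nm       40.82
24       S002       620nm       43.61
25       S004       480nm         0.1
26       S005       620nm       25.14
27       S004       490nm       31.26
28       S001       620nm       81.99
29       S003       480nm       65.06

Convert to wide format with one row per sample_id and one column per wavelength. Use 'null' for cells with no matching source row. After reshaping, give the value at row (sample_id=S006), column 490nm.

null

No long-format row has sample_id=S006 and wavelength=490nm, so the cell is null.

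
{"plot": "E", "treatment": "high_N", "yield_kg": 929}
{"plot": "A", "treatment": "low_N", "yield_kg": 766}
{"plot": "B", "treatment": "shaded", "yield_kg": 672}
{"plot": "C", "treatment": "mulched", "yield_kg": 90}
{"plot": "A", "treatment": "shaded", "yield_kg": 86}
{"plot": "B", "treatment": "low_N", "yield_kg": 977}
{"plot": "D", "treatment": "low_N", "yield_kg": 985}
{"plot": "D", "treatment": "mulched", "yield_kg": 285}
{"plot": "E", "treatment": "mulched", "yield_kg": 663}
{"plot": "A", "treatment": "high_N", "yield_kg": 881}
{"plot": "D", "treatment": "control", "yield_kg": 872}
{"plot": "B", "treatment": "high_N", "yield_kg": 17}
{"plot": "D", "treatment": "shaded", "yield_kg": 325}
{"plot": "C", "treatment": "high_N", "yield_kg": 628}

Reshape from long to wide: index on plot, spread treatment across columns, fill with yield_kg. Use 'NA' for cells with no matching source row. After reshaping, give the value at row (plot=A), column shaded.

The long row with plot=A, treatment=shaded has yield_kg=86.

86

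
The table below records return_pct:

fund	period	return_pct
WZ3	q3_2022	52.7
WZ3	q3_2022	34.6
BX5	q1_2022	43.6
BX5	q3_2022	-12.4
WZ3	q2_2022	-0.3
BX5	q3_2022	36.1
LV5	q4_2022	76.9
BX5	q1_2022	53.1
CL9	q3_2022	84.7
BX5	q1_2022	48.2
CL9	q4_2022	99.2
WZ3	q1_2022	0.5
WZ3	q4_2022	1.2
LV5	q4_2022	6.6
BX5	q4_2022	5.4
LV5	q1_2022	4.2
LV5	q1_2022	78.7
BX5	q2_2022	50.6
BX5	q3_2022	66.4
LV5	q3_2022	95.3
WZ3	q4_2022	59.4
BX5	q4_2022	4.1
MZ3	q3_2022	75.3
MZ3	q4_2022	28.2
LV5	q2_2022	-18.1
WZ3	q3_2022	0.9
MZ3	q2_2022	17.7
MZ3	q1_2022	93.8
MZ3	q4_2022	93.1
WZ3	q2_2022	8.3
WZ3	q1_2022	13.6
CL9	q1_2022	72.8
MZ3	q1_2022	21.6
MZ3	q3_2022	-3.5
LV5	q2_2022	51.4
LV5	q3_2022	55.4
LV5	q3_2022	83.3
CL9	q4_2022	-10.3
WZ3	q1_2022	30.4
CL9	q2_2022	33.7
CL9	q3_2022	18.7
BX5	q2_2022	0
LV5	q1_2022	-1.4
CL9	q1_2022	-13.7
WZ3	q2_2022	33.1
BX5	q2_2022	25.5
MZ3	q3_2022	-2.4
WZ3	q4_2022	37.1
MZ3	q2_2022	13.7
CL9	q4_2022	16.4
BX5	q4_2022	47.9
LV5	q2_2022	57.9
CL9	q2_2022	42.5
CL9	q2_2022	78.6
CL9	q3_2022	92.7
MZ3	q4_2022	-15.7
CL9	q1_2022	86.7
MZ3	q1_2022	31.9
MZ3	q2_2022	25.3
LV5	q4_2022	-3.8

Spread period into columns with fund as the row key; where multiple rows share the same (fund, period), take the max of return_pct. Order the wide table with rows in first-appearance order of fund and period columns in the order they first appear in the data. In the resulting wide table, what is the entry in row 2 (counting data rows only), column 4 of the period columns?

With rows in first-appearance order of fund, row 2 is fund=BX5. period columns in first-appearance order: q3_2022, q1_2022, q2_2022, q4_2022; column 4 is q4_2022.
Long rows with fund=BX5, period=q4_2022: max(5.4, 4.1, 47.9) = 47.9.

47.9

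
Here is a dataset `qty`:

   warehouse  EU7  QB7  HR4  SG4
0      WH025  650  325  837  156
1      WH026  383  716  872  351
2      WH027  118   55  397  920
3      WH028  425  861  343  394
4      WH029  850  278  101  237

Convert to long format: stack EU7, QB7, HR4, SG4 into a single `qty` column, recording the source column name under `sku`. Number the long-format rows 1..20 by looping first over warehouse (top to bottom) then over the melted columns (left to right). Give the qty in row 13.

425

20 rows total (5 × 4). Row 13: index ⌊(13-1)/4⌋ = 3 into warehouse → WH028; (13-1) mod 4 = 0 into the melted columns → EU7.
So row 13 is (WH028, EU7, 425); qty = 425.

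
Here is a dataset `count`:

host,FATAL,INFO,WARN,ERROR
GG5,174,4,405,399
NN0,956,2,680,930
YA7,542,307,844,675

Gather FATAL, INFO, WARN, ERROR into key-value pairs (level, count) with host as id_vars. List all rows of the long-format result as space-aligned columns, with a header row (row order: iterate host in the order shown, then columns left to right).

host  level  count
GG5   FATAL  174  
GG5   INFO   4    
GG5   WARN   405  
GG5   ERROR  399  
NN0   FATAL  956  
NN0   INFO   2    
NN0   WARN   680  
NN0   ERROR  930  
YA7   FATAL  542  
YA7   INFO   307  
YA7   WARN   844  
YA7   ERROR  675  

Each (host, column) pair becomes one row: 3 × 4 = 12 rows.
For example, (GG5, FATAL) → count=174.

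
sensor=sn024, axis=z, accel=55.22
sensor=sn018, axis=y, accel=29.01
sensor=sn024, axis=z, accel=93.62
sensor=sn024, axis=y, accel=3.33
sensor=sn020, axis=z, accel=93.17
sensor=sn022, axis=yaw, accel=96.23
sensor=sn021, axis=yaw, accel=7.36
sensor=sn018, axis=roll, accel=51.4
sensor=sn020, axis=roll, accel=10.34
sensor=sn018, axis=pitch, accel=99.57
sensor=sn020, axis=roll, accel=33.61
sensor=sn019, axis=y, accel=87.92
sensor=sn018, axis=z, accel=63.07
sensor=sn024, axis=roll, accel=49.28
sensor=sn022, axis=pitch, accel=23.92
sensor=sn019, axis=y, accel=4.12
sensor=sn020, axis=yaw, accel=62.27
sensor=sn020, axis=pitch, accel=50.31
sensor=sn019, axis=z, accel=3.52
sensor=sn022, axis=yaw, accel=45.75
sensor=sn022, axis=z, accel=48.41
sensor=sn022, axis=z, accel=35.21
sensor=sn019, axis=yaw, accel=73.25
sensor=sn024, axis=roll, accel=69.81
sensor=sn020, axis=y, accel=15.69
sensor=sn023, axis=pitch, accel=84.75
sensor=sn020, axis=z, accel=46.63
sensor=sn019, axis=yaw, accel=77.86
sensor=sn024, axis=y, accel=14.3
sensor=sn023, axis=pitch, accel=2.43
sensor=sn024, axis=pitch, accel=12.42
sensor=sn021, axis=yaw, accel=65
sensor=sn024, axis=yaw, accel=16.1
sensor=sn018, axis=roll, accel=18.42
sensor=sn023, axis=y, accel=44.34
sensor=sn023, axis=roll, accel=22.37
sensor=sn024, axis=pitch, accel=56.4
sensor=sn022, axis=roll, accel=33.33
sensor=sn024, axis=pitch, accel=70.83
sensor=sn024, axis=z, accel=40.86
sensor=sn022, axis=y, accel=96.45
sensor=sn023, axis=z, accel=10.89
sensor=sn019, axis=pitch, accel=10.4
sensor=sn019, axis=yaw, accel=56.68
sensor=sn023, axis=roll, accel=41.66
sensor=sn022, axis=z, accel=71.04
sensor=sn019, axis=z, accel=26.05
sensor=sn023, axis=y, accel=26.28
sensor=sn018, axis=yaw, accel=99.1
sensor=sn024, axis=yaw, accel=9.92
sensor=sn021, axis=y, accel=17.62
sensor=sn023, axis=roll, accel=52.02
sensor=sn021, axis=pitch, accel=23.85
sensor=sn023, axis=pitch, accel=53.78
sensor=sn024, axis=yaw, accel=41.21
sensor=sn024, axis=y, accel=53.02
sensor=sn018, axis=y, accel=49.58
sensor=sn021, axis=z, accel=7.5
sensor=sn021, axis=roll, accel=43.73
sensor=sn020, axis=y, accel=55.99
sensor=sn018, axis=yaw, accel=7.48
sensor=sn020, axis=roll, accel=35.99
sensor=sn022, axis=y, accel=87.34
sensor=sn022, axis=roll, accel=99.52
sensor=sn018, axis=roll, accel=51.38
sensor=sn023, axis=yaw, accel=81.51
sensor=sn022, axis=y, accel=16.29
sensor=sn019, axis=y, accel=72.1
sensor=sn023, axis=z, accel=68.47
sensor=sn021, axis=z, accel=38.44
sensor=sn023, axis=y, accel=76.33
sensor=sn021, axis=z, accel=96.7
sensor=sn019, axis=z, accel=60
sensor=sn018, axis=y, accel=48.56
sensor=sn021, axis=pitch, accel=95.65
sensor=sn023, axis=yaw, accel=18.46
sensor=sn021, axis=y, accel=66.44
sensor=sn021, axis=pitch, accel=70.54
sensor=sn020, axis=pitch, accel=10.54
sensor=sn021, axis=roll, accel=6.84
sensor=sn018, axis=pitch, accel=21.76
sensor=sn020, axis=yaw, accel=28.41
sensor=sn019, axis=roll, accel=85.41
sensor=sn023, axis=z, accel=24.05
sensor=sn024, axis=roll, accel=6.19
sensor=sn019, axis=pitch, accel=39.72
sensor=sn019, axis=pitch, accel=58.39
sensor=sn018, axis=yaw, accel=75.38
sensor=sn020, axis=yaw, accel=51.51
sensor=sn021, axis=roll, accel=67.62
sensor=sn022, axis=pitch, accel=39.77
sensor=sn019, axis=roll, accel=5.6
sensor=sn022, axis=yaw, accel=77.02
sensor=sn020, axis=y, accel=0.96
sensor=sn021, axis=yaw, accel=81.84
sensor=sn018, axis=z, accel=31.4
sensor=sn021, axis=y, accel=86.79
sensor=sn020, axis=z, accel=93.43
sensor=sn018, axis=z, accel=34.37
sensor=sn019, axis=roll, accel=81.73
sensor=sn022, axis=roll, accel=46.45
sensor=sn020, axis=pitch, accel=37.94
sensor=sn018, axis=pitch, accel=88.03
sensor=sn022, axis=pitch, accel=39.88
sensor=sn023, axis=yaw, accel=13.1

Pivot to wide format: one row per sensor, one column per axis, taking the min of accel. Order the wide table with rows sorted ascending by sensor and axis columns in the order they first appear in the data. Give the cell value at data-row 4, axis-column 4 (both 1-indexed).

With rows sorted ascending by sensor, row 4 is sensor=sn021. axis columns in first-appearance order: z, y, yaw, roll, pitch; column 4 is roll.
Long rows with sensor=sn021, axis=roll: min(43.73, 6.84, 67.62) = 6.84.

6.84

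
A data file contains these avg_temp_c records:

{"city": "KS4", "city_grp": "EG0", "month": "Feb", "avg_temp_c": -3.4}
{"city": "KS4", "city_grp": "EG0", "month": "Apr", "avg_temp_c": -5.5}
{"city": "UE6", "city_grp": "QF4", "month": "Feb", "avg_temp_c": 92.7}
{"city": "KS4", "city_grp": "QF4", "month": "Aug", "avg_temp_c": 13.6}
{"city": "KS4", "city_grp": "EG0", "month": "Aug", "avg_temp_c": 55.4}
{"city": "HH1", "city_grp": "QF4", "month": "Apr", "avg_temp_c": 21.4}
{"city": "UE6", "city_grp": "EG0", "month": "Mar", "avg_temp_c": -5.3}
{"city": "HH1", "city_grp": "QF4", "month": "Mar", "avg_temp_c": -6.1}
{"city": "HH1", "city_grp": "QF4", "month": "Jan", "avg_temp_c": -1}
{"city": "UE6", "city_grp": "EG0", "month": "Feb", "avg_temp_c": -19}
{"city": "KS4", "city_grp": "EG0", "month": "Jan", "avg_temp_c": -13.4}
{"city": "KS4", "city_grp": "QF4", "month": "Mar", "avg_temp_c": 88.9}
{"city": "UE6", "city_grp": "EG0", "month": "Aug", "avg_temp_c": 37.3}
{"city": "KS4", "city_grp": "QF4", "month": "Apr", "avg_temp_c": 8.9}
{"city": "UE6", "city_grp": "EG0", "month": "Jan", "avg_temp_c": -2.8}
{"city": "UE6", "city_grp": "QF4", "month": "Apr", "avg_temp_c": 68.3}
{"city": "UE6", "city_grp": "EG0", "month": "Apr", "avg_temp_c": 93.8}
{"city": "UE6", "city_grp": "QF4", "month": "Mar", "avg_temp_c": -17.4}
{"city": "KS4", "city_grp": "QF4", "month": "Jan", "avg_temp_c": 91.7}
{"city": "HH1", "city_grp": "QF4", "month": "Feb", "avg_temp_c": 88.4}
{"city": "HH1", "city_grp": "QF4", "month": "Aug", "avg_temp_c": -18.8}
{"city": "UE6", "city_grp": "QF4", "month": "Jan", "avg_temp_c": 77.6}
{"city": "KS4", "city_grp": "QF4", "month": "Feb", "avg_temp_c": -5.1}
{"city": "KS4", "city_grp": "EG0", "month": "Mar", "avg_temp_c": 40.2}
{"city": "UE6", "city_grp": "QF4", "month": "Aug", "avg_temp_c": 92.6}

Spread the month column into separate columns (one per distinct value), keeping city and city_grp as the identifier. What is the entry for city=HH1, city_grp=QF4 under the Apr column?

21.4

Wide layout: rows indexed by city and city_grp, columns are the 5 distinct month values (Feb, Apr, Aug, Mar, Jan).
Cell (city=HH1, city_grp=QF4, month=Apr) draws from the long row where city=HH1, city_grp=QF4 and month=Apr, which has avg_temp_c=21.4.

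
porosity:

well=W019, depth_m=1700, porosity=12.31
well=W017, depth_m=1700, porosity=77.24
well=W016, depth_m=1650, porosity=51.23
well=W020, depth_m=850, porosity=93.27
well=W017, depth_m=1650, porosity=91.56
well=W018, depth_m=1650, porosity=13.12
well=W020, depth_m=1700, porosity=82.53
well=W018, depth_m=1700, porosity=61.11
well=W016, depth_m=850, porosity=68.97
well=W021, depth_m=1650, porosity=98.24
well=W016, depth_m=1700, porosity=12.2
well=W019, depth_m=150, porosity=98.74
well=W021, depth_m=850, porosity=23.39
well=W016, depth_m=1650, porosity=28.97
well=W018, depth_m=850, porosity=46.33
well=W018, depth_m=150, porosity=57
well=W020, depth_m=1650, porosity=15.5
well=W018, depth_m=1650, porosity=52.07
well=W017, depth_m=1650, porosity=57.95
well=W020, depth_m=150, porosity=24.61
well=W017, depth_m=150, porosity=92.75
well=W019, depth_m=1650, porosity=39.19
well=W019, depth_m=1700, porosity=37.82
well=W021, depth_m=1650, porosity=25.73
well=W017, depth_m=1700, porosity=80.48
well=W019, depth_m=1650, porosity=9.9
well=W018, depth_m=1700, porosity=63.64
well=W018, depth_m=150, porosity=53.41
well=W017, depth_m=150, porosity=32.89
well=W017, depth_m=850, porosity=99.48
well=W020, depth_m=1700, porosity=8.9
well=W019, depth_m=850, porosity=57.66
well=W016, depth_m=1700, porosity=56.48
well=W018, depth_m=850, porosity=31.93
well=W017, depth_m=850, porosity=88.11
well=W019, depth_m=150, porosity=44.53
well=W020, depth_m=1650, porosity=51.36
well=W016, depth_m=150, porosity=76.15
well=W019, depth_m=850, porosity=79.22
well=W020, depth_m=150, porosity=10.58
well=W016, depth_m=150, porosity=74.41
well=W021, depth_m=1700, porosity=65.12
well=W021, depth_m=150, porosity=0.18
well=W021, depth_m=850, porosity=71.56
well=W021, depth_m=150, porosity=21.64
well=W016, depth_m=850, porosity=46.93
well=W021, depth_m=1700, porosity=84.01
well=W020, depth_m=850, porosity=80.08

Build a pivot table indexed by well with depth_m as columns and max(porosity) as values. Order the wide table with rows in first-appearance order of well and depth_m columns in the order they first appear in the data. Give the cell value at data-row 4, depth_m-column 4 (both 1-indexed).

24.61

With rows in first-appearance order of well, row 4 is well=W020. depth_m columns in first-appearance order: 1700, 1650, 850, 150; column 4 is 150.
Long rows with well=W020, depth_m=150: max(24.61, 10.58) = 24.61.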